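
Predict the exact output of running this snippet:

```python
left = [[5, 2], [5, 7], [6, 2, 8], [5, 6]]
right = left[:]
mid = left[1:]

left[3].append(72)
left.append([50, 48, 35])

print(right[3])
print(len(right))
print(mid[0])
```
[5, 6, 72]
4
[5, 7]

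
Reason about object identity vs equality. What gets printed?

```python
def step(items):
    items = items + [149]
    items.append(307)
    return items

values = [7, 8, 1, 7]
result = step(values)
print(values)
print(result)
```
[7, 8, 1, 7]
[7, 8, 1, 7, 149, 307]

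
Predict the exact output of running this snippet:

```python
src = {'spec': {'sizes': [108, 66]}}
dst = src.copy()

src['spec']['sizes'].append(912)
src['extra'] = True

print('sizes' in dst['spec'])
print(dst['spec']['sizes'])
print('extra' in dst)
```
True
[108, 66, 912]
False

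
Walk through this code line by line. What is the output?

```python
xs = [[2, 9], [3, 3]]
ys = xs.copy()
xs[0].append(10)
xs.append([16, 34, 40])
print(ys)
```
[[2, 9, 10], [3, 3]]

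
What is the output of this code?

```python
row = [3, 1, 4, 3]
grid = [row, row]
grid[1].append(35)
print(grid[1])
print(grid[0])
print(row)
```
[3, 1, 4, 3, 35]
[3, 1, 4, 3, 35]
[3, 1, 4, 3, 35]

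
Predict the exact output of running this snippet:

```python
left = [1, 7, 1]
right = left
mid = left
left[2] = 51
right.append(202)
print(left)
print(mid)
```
[1, 7, 51, 202]
[1, 7, 51, 202]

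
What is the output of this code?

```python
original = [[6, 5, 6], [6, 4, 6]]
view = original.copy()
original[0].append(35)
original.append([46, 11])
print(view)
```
[[6, 5, 6, 35], [6, 4, 6]]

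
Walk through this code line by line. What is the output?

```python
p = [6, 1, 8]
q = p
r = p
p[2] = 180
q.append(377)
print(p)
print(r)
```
[6, 1, 180, 377]
[6, 1, 180, 377]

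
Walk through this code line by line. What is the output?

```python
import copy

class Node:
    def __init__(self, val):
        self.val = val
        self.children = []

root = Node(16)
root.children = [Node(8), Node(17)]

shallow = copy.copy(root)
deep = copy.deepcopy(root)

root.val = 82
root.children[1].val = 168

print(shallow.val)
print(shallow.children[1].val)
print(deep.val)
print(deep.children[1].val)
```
16
168
16
17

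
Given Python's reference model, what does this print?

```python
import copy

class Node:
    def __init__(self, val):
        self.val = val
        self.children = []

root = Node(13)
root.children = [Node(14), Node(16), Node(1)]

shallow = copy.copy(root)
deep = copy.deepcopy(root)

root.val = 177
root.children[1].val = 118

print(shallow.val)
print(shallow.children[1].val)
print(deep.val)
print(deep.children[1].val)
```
13
118
13
16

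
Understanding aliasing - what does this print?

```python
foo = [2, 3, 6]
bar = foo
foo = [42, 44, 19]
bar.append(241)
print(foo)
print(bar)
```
[42, 44, 19]
[2, 3, 6, 241]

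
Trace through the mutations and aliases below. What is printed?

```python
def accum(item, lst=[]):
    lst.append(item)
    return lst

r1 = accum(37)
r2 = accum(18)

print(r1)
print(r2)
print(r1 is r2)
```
[37, 18]
[37, 18]
True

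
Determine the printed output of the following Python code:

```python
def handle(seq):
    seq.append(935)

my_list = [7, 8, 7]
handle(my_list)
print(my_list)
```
[7, 8, 7, 935]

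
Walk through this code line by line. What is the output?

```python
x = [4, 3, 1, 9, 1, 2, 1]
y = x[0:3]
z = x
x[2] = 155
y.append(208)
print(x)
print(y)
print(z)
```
[4, 3, 155, 9, 1, 2, 1]
[4, 3, 1, 208]
[4, 3, 155, 9, 1, 2, 1]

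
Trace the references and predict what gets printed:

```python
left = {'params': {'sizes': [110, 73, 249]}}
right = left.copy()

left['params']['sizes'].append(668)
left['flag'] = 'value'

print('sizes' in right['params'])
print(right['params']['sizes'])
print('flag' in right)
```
True
[110, 73, 249, 668]
False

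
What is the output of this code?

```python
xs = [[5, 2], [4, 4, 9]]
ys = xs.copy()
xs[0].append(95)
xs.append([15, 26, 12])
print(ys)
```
[[5, 2, 95], [4, 4, 9]]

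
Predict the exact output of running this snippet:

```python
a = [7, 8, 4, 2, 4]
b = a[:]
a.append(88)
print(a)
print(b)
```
[7, 8, 4, 2, 4, 88]
[7, 8, 4, 2, 4]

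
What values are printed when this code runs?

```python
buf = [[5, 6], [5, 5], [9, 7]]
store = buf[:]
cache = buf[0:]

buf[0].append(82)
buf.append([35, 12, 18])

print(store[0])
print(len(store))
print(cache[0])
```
[5, 6, 82]
3
[5, 6, 82]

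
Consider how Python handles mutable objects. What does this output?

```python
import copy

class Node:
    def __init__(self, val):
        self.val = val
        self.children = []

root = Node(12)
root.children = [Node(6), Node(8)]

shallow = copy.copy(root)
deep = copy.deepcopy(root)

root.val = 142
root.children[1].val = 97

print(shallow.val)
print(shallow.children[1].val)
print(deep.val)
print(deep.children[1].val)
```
12
97
12
8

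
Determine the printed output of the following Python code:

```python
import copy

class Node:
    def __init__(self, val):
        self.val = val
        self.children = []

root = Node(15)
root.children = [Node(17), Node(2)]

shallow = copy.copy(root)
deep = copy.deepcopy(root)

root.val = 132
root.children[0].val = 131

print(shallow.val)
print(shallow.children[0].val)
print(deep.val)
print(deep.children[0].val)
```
15
131
15
17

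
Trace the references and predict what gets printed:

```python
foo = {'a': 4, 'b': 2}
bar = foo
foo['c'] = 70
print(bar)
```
{'a': 4, 'b': 2, 'c': 70}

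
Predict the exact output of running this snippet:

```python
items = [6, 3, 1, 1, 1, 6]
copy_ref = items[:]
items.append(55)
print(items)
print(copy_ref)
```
[6, 3, 1, 1, 1, 6, 55]
[6, 3, 1, 1, 1, 6]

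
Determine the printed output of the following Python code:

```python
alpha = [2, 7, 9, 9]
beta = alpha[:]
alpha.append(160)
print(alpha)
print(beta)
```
[2, 7, 9, 9, 160]
[2, 7, 9, 9]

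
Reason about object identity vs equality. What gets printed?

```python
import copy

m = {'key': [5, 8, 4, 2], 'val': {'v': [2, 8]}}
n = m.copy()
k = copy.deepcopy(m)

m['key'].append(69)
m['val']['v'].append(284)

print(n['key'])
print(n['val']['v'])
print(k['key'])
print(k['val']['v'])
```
[5, 8, 4, 2, 69]
[2, 8, 284]
[5, 8, 4, 2]
[2, 8]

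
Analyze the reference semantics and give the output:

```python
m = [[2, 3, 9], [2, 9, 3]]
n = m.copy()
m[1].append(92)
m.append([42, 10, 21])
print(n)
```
[[2, 3, 9], [2, 9, 3, 92]]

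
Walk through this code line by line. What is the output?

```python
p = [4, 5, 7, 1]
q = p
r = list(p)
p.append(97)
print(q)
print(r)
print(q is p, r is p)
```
[4, 5, 7, 1, 97]
[4, 5, 7, 1]
True False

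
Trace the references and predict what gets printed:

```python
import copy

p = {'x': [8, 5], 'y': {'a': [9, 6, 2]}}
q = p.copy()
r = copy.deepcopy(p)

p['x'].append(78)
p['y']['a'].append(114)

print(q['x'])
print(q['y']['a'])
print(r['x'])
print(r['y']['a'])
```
[8, 5, 78]
[9, 6, 2, 114]
[8, 5]
[9, 6, 2]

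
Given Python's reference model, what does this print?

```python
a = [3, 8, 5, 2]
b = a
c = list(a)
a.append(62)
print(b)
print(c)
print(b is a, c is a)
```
[3, 8, 5, 2, 62]
[3, 8, 5, 2]
True False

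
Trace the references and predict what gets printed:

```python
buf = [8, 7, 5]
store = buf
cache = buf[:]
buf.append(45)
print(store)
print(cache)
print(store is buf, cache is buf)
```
[8, 7, 5, 45]
[8, 7, 5]
True False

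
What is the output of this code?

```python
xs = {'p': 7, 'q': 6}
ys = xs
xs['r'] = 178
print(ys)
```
{'p': 7, 'q': 6, 'r': 178}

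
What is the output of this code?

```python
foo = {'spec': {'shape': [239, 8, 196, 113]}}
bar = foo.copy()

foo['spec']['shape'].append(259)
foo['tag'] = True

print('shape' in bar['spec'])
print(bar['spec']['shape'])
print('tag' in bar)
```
True
[239, 8, 196, 113, 259]
False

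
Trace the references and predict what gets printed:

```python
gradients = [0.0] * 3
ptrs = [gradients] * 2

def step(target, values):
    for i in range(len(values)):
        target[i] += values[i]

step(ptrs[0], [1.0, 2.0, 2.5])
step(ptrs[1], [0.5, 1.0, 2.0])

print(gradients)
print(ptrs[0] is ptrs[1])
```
[1.5, 3.0, 4.5]
True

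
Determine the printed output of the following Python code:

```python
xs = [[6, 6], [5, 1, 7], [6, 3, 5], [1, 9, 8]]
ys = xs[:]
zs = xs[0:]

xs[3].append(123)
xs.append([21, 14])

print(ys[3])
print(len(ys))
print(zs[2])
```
[1, 9, 8, 123]
4
[6, 3, 5]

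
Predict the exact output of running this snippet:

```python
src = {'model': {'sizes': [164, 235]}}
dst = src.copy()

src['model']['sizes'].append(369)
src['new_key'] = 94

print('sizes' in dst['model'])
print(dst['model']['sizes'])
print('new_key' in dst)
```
True
[164, 235, 369]
False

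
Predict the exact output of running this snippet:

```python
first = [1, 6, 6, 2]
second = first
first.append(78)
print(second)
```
[1, 6, 6, 2, 78]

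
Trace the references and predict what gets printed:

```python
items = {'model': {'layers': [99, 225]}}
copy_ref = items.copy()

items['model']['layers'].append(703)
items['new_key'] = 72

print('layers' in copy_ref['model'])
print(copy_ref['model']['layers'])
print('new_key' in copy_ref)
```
True
[99, 225, 703]
False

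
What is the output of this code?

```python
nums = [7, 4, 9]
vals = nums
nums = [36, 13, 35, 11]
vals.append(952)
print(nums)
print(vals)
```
[36, 13, 35, 11]
[7, 4, 9, 952]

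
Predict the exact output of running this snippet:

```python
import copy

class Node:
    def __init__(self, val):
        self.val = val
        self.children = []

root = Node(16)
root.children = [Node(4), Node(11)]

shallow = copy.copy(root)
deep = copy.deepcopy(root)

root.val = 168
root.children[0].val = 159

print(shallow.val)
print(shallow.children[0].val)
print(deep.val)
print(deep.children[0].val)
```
16
159
16
4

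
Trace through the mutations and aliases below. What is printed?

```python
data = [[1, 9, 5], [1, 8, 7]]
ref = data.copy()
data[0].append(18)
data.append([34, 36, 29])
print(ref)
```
[[1, 9, 5, 18], [1, 8, 7]]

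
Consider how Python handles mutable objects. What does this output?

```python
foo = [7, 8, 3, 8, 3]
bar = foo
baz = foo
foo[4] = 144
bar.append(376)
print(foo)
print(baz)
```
[7, 8, 3, 8, 144, 376]
[7, 8, 3, 8, 144, 376]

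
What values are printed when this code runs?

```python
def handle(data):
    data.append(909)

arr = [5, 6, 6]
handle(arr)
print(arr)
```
[5, 6, 6, 909]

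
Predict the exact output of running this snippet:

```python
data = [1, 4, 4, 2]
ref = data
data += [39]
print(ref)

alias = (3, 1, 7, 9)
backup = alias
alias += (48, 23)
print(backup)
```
[1, 4, 4, 2, 39]
(3, 1, 7, 9)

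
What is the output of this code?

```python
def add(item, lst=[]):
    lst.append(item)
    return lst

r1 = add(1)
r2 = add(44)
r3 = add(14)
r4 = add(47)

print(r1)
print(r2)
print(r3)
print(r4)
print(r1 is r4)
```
[1, 44, 14, 47]
[1, 44, 14, 47]
[1, 44, 14, 47]
[1, 44, 14, 47]
True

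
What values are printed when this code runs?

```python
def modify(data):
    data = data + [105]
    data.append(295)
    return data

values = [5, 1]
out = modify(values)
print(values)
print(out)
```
[5, 1]
[5, 1, 105, 295]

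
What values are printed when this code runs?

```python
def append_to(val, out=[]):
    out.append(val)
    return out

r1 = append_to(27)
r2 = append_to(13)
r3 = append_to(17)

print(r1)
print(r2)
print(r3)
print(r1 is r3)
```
[27, 13, 17]
[27, 13, 17]
[27, 13, 17]
True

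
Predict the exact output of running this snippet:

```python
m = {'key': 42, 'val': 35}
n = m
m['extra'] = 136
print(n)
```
{'key': 42, 'val': 35, 'extra': 136}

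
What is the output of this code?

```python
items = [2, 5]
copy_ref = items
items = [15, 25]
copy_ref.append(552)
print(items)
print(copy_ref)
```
[15, 25]
[2, 5, 552]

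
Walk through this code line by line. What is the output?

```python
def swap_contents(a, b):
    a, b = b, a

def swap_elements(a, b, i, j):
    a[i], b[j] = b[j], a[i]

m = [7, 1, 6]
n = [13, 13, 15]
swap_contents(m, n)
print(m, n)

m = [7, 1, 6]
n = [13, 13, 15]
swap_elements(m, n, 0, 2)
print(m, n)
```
[7, 1, 6] [13, 13, 15]
[15, 1, 6] [13, 13, 7]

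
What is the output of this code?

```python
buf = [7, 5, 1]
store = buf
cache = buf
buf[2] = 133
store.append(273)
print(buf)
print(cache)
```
[7, 5, 133, 273]
[7, 5, 133, 273]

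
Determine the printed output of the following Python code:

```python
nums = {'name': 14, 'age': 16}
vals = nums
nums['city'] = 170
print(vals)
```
{'name': 14, 'age': 16, 'city': 170}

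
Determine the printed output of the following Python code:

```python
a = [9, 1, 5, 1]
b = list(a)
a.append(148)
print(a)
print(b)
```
[9, 1, 5, 1, 148]
[9, 1, 5, 1]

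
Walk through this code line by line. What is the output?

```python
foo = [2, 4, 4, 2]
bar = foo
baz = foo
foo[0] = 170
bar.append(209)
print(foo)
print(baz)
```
[170, 4, 4, 2, 209]
[170, 4, 4, 2, 209]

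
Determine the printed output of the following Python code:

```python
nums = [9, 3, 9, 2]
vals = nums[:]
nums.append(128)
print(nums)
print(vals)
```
[9, 3, 9, 2, 128]
[9, 3, 9, 2]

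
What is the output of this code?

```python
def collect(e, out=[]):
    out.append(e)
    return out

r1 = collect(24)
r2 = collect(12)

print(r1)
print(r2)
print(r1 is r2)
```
[24, 12]
[24, 12]
True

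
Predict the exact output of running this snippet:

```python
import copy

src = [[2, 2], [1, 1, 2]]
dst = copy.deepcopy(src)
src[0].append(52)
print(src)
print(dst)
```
[[2, 2, 52], [1, 1, 2]]
[[2, 2], [1, 1, 2]]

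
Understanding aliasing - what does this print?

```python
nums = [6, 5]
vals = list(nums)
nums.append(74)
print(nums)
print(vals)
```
[6, 5, 74]
[6, 5]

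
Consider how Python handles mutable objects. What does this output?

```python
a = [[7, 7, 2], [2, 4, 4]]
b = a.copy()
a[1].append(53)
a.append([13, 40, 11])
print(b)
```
[[7, 7, 2], [2, 4, 4, 53]]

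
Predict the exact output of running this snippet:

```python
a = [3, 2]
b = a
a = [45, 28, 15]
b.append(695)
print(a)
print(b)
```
[45, 28, 15]
[3, 2, 695]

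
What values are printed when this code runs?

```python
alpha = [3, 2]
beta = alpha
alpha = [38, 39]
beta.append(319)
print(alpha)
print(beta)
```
[38, 39]
[3, 2, 319]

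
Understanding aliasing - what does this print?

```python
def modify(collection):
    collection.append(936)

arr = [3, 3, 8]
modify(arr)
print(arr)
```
[3, 3, 8, 936]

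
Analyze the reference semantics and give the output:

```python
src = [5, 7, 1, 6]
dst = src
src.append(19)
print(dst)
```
[5, 7, 1, 6, 19]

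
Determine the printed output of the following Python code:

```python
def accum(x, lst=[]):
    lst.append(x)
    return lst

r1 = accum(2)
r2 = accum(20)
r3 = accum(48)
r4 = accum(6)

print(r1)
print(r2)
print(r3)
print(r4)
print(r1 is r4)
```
[2, 20, 48, 6]
[2, 20, 48, 6]
[2, 20, 48, 6]
[2, 20, 48, 6]
True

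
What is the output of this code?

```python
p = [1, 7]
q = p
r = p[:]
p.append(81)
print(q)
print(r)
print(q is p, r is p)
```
[1, 7, 81]
[1, 7]
True False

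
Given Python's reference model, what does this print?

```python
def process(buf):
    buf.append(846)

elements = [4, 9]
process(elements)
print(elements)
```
[4, 9, 846]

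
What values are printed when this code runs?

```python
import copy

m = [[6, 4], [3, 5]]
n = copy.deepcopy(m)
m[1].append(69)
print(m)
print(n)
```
[[6, 4], [3, 5, 69]]
[[6, 4], [3, 5]]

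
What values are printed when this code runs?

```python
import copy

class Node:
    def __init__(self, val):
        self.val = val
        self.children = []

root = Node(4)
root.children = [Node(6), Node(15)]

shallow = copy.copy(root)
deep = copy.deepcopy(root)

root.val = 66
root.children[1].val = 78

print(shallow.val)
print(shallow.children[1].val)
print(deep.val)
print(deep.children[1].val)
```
4
78
4
15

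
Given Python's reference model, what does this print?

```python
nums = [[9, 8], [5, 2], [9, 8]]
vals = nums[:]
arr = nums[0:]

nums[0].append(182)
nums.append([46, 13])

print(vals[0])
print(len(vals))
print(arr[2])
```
[9, 8, 182]
3
[9, 8]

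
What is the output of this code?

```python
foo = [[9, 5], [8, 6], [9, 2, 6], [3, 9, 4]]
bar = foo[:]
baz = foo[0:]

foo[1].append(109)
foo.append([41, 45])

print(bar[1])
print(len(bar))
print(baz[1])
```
[8, 6, 109]
4
[8, 6, 109]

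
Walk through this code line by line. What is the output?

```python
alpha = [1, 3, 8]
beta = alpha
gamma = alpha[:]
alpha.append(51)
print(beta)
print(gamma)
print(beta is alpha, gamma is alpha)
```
[1, 3, 8, 51]
[1, 3, 8]
True False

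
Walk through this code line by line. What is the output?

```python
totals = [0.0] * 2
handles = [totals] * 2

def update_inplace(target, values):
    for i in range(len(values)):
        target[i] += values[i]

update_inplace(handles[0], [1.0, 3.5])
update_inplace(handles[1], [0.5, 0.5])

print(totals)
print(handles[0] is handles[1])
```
[1.5, 4.0]
True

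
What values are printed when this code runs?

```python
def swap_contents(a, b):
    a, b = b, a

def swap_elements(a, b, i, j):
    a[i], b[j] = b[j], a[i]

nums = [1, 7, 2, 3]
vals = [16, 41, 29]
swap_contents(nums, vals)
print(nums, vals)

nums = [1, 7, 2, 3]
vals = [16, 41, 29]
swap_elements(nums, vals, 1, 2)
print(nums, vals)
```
[1, 7, 2, 3] [16, 41, 29]
[1, 29, 2, 3] [16, 41, 7]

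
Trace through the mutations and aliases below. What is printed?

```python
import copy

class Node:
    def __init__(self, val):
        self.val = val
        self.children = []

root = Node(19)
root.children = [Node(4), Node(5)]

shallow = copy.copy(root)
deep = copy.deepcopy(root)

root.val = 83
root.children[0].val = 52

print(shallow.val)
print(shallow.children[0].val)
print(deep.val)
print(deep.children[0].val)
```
19
52
19
4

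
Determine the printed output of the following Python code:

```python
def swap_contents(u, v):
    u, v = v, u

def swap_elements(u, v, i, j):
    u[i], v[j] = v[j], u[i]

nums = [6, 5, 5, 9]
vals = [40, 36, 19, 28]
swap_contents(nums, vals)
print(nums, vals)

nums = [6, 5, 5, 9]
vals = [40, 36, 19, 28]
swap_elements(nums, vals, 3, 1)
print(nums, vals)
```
[6, 5, 5, 9] [40, 36, 19, 28]
[6, 5, 5, 36] [40, 9, 19, 28]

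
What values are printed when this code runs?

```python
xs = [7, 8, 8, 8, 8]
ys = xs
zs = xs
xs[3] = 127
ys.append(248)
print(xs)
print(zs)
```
[7, 8, 8, 127, 8, 248]
[7, 8, 8, 127, 8, 248]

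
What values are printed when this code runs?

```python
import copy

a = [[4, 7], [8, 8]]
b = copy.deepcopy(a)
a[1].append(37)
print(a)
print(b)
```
[[4, 7], [8, 8, 37]]
[[4, 7], [8, 8]]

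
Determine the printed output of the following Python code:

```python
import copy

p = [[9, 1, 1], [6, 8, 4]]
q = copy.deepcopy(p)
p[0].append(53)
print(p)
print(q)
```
[[9, 1, 1, 53], [6, 8, 4]]
[[9, 1, 1], [6, 8, 4]]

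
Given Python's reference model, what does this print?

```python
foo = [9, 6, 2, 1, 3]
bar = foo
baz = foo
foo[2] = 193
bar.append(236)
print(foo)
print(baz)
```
[9, 6, 193, 1, 3, 236]
[9, 6, 193, 1, 3, 236]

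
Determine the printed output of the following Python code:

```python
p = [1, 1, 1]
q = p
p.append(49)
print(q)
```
[1, 1, 1, 49]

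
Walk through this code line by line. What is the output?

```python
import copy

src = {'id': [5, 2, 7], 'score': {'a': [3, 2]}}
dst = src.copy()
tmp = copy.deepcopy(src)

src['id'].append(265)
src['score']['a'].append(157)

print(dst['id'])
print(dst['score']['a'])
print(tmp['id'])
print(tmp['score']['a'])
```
[5, 2, 7, 265]
[3, 2, 157]
[5, 2, 7]
[3, 2]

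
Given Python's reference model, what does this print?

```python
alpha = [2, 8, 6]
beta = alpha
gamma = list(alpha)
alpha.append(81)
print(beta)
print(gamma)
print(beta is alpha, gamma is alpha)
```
[2, 8, 6, 81]
[2, 8, 6]
True False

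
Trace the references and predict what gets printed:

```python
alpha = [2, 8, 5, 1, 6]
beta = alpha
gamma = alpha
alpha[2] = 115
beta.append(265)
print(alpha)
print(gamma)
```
[2, 8, 115, 1, 6, 265]
[2, 8, 115, 1, 6, 265]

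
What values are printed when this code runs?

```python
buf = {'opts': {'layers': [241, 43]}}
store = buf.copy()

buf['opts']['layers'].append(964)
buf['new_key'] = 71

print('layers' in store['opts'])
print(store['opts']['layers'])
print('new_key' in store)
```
True
[241, 43, 964]
False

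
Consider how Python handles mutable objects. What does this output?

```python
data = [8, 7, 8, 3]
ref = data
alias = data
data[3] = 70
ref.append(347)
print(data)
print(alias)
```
[8, 7, 8, 70, 347]
[8, 7, 8, 70, 347]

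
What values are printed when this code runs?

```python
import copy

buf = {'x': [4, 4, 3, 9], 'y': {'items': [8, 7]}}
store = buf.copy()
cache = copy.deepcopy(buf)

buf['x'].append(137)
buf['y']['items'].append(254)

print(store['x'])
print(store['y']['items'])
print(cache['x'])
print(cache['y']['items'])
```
[4, 4, 3, 9, 137]
[8, 7, 254]
[4, 4, 3, 9]
[8, 7]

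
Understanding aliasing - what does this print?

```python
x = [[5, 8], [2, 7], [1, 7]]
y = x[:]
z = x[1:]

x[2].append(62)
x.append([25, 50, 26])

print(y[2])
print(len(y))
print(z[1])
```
[1, 7, 62]
3
[1, 7, 62]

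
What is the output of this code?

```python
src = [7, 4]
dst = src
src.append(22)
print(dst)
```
[7, 4, 22]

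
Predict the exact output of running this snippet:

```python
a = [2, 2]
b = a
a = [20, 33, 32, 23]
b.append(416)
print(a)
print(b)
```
[20, 33, 32, 23]
[2, 2, 416]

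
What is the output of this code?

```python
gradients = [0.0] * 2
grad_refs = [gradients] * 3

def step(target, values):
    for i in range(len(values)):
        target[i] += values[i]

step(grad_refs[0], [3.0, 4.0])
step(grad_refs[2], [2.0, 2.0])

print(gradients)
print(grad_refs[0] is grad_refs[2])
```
[5.0, 6.0]
True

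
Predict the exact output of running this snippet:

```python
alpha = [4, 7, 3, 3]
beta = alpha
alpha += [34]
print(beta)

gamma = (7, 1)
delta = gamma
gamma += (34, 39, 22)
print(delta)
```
[4, 7, 3, 3, 34]
(7, 1)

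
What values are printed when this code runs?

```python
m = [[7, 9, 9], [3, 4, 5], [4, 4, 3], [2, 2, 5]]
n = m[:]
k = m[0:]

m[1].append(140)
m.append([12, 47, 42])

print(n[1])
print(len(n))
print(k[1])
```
[3, 4, 5, 140]
4
[3, 4, 5, 140]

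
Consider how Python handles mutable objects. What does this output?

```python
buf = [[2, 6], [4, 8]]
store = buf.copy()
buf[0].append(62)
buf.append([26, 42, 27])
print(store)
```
[[2, 6, 62], [4, 8]]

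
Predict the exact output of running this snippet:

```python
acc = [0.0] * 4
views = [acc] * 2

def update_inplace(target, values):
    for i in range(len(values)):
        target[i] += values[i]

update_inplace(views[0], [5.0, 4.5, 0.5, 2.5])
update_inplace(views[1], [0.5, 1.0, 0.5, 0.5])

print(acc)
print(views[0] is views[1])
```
[5.5, 5.5, 1.0, 3.0]
True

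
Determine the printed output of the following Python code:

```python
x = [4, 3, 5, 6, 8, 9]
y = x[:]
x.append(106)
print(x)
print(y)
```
[4, 3, 5, 6, 8, 9, 106]
[4, 3, 5, 6, 8, 9]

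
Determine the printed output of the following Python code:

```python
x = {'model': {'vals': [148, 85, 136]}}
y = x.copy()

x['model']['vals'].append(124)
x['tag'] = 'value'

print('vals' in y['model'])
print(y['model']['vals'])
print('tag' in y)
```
True
[148, 85, 136, 124]
False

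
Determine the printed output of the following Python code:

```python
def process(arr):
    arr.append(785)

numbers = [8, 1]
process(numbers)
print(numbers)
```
[8, 1, 785]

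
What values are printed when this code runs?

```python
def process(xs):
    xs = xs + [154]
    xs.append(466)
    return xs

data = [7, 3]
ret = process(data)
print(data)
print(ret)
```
[7, 3]
[7, 3, 154, 466]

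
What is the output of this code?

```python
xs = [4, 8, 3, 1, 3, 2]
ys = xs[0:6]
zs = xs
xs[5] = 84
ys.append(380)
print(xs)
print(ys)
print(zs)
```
[4, 8, 3, 1, 3, 84]
[4, 8, 3, 1, 3, 2, 380]
[4, 8, 3, 1, 3, 84]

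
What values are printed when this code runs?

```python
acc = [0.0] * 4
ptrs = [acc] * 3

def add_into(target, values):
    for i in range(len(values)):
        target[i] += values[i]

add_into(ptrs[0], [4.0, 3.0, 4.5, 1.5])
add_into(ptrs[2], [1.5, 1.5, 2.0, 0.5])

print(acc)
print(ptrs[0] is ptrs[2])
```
[5.5, 4.5, 6.5, 2.0]
True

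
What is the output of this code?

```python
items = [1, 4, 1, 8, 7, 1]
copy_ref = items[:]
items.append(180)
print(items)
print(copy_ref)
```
[1, 4, 1, 8, 7, 1, 180]
[1, 4, 1, 8, 7, 1]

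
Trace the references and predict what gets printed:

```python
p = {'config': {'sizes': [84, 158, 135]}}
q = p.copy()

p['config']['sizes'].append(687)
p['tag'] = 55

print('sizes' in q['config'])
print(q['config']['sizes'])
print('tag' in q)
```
True
[84, 158, 135, 687]
False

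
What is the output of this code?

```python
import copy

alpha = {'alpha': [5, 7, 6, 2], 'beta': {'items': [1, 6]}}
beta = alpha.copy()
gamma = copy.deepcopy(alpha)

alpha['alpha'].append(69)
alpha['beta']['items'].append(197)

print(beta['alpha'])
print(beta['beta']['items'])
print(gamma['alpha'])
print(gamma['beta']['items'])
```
[5, 7, 6, 2, 69]
[1, 6, 197]
[5, 7, 6, 2]
[1, 6]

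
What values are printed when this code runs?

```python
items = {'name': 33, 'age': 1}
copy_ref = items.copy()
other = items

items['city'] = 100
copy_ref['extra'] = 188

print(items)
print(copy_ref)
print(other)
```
{'name': 33, 'age': 1, 'city': 100}
{'name': 33, 'age': 1, 'extra': 188}
{'name': 33, 'age': 1, 'city': 100}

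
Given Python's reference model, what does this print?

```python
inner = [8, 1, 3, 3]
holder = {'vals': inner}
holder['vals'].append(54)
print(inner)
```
[8, 1, 3, 3, 54]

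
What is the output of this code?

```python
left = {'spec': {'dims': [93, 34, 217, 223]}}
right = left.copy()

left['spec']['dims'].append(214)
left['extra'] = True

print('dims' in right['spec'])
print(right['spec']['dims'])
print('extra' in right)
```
True
[93, 34, 217, 223, 214]
False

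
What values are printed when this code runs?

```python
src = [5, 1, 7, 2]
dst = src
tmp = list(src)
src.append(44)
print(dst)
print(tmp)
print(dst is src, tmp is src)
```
[5, 1, 7, 2, 44]
[5, 1, 7, 2]
True False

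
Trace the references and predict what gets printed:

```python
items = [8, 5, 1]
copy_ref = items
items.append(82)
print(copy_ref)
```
[8, 5, 1, 82]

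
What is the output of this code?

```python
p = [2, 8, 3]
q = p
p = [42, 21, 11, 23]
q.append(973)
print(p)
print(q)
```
[42, 21, 11, 23]
[2, 8, 3, 973]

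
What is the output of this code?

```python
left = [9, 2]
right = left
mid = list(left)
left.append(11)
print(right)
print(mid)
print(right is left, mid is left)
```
[9, 2, 11]
[9, 2]
True False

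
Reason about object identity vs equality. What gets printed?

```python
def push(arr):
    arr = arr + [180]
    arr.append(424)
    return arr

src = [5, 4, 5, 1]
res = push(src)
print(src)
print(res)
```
[5, 4, 5, 1]
[5, 4, 5, 1, 180, 424]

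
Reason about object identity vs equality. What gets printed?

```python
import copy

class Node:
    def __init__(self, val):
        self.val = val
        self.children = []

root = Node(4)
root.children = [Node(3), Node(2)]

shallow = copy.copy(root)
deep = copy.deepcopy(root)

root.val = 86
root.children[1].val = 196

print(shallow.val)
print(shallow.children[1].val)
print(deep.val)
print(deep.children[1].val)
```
4
196
4
2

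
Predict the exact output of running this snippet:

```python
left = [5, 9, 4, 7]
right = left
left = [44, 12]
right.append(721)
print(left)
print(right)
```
[44, 12]
[5, 9, 4, 7, 721]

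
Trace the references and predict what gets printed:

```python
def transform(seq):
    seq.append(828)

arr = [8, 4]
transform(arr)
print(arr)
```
[8, 4, 828]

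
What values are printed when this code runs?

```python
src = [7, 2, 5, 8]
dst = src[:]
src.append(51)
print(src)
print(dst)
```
[7, 2, 5, 8, 51]
[7, 2, 5, 8]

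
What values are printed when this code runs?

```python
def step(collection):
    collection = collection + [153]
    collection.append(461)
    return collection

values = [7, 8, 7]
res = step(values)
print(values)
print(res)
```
[7, 8, 7]
[7, 8, 7, 153, 461]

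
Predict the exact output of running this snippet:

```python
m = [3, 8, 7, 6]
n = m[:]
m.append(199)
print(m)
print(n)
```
[3, 8, 7, 6, 199]
[3, 8, 7, 6]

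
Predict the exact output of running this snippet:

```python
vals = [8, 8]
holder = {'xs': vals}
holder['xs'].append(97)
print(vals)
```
[8, 8, 97]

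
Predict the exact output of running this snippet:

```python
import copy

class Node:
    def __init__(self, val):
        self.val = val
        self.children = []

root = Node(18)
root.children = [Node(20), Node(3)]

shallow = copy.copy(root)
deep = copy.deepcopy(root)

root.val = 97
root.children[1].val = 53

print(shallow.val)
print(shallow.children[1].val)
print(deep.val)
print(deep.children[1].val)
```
18
53
18
3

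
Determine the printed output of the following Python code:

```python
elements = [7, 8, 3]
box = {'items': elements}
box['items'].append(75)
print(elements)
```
[7, 8, 3, 75]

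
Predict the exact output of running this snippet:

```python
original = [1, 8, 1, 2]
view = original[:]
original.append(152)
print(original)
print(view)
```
[1, 8, 1, 2, 152]
[1, 8, 1, 2]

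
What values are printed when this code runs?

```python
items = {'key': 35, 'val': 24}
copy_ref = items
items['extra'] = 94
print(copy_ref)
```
{'key': 35, 'val': 24, 'extra': 94}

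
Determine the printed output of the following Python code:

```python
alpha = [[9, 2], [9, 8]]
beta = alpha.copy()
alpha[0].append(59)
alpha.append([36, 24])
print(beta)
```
[[9, 2, 59], [9, 8]]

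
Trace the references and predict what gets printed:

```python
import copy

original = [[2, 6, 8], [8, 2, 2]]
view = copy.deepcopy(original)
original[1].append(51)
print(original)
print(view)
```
[[2, 6, 8], [8, 2, 2, 51]]
[[2, 6, 8], [8, 2, 2]]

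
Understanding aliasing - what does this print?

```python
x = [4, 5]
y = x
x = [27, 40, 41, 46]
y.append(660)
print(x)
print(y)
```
[27, 40, 41, 46]
[4, 5, 660]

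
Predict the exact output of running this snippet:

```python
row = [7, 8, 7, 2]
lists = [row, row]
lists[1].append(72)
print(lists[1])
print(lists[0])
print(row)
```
[7, 8, 7, 2, 72]
[7, 8, 7, 2, 72]
[7, 8, 7, 2, 72]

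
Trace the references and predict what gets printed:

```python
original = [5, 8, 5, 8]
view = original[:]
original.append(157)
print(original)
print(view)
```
[5, 8, 5, 8, 157]
[5, 8, 5, 8]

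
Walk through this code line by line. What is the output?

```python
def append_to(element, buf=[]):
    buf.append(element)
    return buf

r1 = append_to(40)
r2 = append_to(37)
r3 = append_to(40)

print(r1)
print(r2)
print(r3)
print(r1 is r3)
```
[40, 37, 40]
[40, 37, 40]
[40, 37, 40]
True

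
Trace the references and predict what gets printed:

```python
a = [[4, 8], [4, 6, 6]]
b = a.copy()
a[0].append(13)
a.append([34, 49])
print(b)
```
[[4, 8, 13], [4, 6, 6]]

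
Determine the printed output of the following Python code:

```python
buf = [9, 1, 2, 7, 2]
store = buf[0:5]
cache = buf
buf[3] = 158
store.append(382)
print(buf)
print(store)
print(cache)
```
[9, 1, 2, 158, 2]
[9, 1, 2, 7, 2, 382]
[9, 1, 2, 158, 2]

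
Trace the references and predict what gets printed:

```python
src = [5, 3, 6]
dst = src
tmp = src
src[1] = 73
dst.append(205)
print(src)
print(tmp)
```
[5, 73, 6, 205]
[5, 73, 6, 205]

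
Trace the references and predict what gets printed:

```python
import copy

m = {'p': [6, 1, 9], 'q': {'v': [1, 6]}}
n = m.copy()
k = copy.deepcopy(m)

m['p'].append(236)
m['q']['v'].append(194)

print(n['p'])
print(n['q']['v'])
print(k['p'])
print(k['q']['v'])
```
[6, 1, 9, 236]
[1, 6, 194]
[6, 1, 9]
[1, 6]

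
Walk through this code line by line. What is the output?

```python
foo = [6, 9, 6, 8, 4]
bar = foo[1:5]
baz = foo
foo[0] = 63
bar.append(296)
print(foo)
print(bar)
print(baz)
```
[63, 9, 6, 8, 4]
[9, 6, 8, 4, 296]
[63, 9, 6, 8, 4]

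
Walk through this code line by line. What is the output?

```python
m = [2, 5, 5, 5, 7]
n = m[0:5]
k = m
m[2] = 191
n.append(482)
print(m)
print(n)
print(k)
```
[2, 5, 191, 5, 7]
[2, 5, 5, 5, 7, 482]
[2, 5, 191, 5, 7]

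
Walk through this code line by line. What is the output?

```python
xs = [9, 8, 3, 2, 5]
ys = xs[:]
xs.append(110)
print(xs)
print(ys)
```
[9, 8, 3, 2, 5, 110]
[9, 8, 3, 2, 5]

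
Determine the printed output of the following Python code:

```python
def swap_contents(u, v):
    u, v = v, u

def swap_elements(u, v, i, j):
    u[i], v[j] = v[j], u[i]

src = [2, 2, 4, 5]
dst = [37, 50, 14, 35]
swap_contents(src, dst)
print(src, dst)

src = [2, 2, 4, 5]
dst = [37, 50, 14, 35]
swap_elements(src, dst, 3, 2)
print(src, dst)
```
[2, 2, 4, 5] [37, 50, 14, 35]
[2, 2, 4, 14] [37, 50, 5, 35]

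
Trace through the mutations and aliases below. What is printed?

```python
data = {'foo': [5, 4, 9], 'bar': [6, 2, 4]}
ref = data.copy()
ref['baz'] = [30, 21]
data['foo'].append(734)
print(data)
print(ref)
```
{'foo': [5, 4, 9, 734], 'bar': [6, 2, 4]}
{'foo': [5, 4, 9, 734], 'bar': [6, 2, 4], 'baz': [30, 21]}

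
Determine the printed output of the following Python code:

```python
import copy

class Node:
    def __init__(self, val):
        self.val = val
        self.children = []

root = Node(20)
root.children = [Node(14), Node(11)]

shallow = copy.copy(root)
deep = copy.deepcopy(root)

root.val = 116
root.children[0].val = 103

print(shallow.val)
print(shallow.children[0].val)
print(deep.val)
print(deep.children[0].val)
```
20
103
20
14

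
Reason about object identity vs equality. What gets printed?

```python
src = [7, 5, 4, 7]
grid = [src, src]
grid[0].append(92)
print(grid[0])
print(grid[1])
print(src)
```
[7, 5, 4, 7, 92]
[7, 5, 4, 7, 92]
[7, 5, 4, 7, 92]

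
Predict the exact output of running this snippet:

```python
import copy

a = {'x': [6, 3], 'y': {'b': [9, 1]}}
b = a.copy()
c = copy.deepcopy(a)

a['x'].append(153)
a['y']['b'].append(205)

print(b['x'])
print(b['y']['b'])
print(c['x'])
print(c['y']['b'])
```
[6, 3, 153]
[9, 1, 205]
[6, 3]
[9, 1]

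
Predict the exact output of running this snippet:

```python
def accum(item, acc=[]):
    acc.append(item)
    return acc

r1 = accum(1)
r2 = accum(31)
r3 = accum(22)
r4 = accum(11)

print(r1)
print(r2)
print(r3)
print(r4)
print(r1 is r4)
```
[1, 31, 22, 11]
[1, 31, 22, 11]
[1, 31, 22, 11]
[1, 31, 22, 11]
True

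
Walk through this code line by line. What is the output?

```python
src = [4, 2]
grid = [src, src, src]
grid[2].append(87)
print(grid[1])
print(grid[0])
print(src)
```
[4, 2, 87]
[4, 2, 87]
[4, 2, 87]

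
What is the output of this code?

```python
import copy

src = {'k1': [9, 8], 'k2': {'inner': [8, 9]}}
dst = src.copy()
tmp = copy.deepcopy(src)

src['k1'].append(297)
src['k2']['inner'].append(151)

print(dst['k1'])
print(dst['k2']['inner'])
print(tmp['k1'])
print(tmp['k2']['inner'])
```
[9, 8, 297]
[8, 9, 151]
[9, 8]
[8, 9]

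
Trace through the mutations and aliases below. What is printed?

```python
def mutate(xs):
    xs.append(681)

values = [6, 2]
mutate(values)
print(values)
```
[6, 2, 681]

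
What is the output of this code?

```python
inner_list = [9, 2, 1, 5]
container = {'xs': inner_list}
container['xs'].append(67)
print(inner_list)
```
[9, 2, 1, 5, 67]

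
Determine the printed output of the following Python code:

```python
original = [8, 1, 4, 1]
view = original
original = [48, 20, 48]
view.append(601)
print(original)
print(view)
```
[48, 20, 48]
[8, 1, 4, 1, 601]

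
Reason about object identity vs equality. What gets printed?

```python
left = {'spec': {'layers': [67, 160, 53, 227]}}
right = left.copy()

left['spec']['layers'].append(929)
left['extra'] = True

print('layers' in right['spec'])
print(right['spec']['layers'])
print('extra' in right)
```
True
[67, 160, 53, 227, 929]
False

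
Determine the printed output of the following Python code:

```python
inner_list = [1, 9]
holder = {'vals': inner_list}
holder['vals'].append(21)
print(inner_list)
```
[1, 9, 21]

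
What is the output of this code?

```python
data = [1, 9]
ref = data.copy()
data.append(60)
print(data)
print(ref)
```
[1, 9, 60]
[1, 9]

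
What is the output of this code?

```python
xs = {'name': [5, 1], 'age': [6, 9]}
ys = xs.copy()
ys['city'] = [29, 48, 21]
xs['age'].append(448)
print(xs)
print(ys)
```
{'name': [5, 1], 'age': [6, 9, 448]}
{'name': [5, 1], 'age': [6, 9, 448], 'city': [29, 48, 21]}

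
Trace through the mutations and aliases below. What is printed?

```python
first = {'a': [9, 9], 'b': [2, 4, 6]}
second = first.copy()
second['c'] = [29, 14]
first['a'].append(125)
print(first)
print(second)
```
{'a': [9, 9, 125], 'b': [2, 4, 6]}
{'a': [9, 9, 125], 'b': [2, 4, 6], 'c': [29, 14]}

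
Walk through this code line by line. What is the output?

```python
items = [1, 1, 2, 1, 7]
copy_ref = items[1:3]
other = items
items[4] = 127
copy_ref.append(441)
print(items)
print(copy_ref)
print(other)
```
[1, 1, 2, 1, 127]
[1, 2, 441]
[1, 1, 2, 1, 127]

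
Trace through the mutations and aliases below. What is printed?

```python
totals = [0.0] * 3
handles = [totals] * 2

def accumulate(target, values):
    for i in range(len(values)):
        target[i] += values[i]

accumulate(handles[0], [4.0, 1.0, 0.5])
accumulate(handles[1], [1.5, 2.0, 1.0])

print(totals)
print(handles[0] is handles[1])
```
[5.5, 3.0, 1.5]
True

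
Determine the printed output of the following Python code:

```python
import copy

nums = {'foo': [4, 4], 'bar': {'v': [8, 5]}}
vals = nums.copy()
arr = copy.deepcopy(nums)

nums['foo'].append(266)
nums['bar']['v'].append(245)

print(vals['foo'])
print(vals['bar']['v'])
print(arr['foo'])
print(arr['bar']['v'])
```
[4, 4, 266]
[8, 5, 245]
[4, 4]
[8, 5]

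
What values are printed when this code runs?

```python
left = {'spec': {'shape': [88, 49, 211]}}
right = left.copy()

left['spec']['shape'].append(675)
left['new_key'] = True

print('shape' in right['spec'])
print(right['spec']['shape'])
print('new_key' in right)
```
True
[88, 49, 211, 675]
False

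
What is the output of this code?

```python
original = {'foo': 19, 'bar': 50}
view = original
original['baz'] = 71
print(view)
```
{'foo': 19, 'bar': 50, 'baz': 71}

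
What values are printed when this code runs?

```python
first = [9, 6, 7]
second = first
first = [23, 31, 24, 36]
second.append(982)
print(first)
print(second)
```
[23, 31, 24, 36]
[9, 6, 7, 982]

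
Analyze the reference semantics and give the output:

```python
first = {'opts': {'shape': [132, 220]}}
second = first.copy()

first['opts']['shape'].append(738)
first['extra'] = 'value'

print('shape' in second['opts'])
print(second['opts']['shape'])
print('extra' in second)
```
True
[132, 220, 738]
False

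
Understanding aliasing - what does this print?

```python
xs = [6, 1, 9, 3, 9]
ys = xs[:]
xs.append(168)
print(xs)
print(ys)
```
[6, 1, 9, 3, 9, 168]
[6, 1, 9, 3, 9]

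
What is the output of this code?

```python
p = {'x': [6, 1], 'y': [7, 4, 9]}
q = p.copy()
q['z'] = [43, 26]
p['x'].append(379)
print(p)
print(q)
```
{'x': [6, 1, 379], 'y': [7, 4, 9]}
{'x': [6, 1, 379], 'y': [7, 4, 9], 'z': [43, 26]}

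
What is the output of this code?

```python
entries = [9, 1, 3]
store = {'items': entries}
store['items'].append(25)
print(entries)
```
[9, 1, 3, 25]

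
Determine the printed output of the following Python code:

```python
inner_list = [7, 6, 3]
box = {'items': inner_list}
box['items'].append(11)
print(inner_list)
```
[7, 6, 3, 11]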